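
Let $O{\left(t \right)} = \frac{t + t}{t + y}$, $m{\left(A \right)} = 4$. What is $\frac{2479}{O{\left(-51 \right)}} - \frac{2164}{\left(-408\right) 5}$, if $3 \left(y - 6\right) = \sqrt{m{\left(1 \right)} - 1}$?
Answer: $\frac{279158}{255} - \frac{2479 \sqrt{3}}{306} \approx 1080.7$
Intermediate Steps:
$y = 6 + \frac{\sqrt{3}}{3}$ ($y = 6 + \frac{\sqrt{4 - 1}}{3} = 6 + \frac{\sqrt{3}}{3} \approx 6.5773$)
$O{\left(t \right)} = \frac{2 t}{6 + t + \frac{\sqrt{3}}{3}}$ ($O{\left(t \right)} = \frac{t + t}{t + \left(6 + \frac{\sqrt{3}}{3}\right)} = \frac{2 t}{6 + t + \frac{\sqrt{3}}{3}}$)
$\frac{2479}{O{\left(-51 \right)}} - \frac{2164}{\left(-408\right) 5} = \frac{2479}{6 \left(-51\right) \frac{1}{18 + \sqrt{3} + 3 \left(-51\right)}} - \frac{2164}{\left(-408\right) 5} = \frac{2479}{6 \left(-51\right) \frac{1}{18 + \sqrt{3} - 153}} - \frac{2164}{-2040} = \frac{2479}{6 \left(-51\right) \frac{1}{-135 + \sqrt{3}}} - - \frac{541}{510} = \frac{2479}{\left(-306\right) \frac{1}{-135 + \sqrt{3}}} + \frac{541}{510} = 2479 \left(\frac{15}{34} - \frac{\sqrt{3}}{306}\right) + \frac{541}{510} = \left(\frac{37185}{34} - \frac{2479 \sqrt{3}}{306}\right) + \frac{541}{510} = \frac{279158}{255} - \frac{2479 \sqrt{3}}{306}$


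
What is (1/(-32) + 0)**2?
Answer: 1/1024 ≈ 0.00097656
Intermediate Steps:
(1/(-32) + 0)**2 = (-1/32 + 0)**2 = (-1/32)**2 = 1/1024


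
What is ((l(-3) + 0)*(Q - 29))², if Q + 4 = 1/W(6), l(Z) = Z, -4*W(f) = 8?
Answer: 40401/4 ≈ 10100.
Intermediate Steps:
W(f) = -2 (W(f) = -¼*8 = -2)
Q = -9/2 (Q = -4 + 1/(-2) = -4 - ½ = -9/2 ≈ -4.5000)
((l(-3) + 0)*(Q - 29))² = ((-3 + 0)*(-9/2 - 29))² = (-3*(-67/2))² = (201/2)² = 40401/4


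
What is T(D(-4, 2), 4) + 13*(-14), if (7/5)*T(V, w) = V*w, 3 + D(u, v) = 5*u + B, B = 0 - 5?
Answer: -262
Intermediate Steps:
B = -5
D(u, v) = -8 + 5*u (D(u, v) = -3 + (5*u - 5) = -3 + (-5 + 5*u) = -8 + 5*u)
T(V, w) = 5*V*w/7 (T(V, w) = 5*(V*w)/7 = 5*V*w/7)
T(D(-4, 2), 4) + 13*(-14) = (5/7)*(-8 + 5*(-4))*4 + 13*(-14) = (5/7)*(-8 - 20)*4 - 182 = (5/7)*(-28)*4 - 182 = -80 - 182 = -262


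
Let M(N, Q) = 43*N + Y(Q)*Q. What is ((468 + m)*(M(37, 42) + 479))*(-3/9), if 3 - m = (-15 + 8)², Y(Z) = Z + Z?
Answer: -787452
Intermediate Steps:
Y(Z) = 2*Z
m = -46 (m = 3 - (-15 + 8)² = 3 - 1*(-7)² = 3 - 1*49 = 3 - 49 = -46)
M(N, Q) = 2*Q² + 43*N (M(N, Q) = 43*N + (2*Q)*Q = 43*N + 2*Q² = 2*Q² + 43*N)
((468 + m)*(M(37, 42) + 479))*(-3/9) = ((468 - 46)*((2*42² + 43*37) + 479))*(-3/9) = (422*((2*1764 + 1591) + 479))*(-3*⅑) = (422*((3528 + 1591) + 479))*(-⅓) = (422*(5119 + 479))*(-⅓) = (422*5598)*(-⅓) = 2362356*(-⅓) = -787452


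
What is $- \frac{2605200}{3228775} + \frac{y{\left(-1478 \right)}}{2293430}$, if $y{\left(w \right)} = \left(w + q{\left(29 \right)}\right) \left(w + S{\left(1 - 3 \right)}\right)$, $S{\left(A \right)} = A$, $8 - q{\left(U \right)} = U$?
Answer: $\frac{4753032308}{29619877793} \approx 0.16047$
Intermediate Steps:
$q{\left(U \right)} = 8 - U$
$y{\left(w \right)} = \left(-21 + w\right) \left(-2 + w\right)$ ($y{\left(w \right)} = \left(w + \left(8 - 29\right)\right) \left(w + \left(1 - 3\right)\right) = \left(w + \left(8 - 29\right)\right) \left(w - 2\right) = \left(w - 21\right) \left(-2 + w\right) = \left(-21 + w\right) \left(-2 + w\right)$)
$- \frac{2605200}{3228775} + \frac{y{\left(-1478 \right)}}{2293430} = - \frac{2605200}{3228775} + \frac{42 + \left(-1478\right)^{2} - -33994}{2293430} = \left(-2605200\right) \frac{1}{3228775} + \left(42 + 2184484 + 33994\right) \frac{1}{2293430} = - \frac{104208}{129151} + 2218520 \cdot \frac{1}{2293430} = - \frac{104208}{129151} + \frac{221852}{229343} = \frac{4753032308}{29619877793}$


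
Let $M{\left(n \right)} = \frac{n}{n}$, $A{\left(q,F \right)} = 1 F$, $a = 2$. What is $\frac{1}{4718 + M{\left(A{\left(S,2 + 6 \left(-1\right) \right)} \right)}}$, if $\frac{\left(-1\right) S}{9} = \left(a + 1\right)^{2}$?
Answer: $\frac{1}{4719} \approx 0.00021191$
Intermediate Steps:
$S = -81$ ($S = - 9 \left(2 + 1\right)^{2} = - 9 \cdot 3^{2} = \left(-9\right) 9 = -81$)
$A{\left(q,F \right)} = F$
$M{\left(n \right)} = 1$
$\frac{1}{4718 + M{\left(A{\left(S,2 + 6 \left(-1\right) \right)} \right)}} = \frac{1}{4718 + 1} = \frac{1}{4719}$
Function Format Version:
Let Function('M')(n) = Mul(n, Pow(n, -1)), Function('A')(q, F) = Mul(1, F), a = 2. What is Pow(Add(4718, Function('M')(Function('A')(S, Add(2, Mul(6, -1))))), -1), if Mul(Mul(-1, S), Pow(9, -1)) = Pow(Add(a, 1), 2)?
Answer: Rational(1, 4719) ≈ 0.00021191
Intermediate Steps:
S = -81 (S = Mul(-9, Pow(Add(2, 1), 2)) = Mul(-9, Pow(3, 2)) = Mul(-9, 9) = -81)
Function('A')(q, F) = F
Function('M')(n) = 1
Pow(Add(4718, Function('M')(Function('A')(S, Add(2, Mul(6, -1))))), -1) = Pow(Add(4718, 1), -1) = Pow(4719, -1) = Rational(1, 4719)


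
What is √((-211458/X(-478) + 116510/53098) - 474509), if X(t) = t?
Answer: I*√523194016311123/33221 ≈ 688.52*I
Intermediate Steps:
√((-211458/X(-478) + 116510/53098) - 474509) = √((-211458/(-478) + 116510/53098) - 474509) = √((-211458*(-1/478) + 116510*(1/53098)) - 474509) = √((105729/239 + 305/139) - 474509) = √(14769226/33221 - 474509) = √(-15748894263/33221) = I*√523194016311123/33221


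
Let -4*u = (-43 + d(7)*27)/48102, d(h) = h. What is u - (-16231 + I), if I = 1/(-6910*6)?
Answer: 2697468884611/166192410 ≈ 16231.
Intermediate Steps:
u = -73/96204 (u = -(-43 + 7*27)/(4*48102) = -(-43 + 189)/(4*48102) = -73/(2*48102) = -¼*73/24051 = -73/96204 ≈ -0.00075880)
I = -1/41460 (I = 1/(-41460) = -1/41460 ≈ -2.4120e-5)
u - (-16231 + I) = -73/96204 - (-16231 - 1/41460) = -73/96204 - 1*(-672937261/41460) = -73/96204 + 672937261/41460 = 2697468884611/166192410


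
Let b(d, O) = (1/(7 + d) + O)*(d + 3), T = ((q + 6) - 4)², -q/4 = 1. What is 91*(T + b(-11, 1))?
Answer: -182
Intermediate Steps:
q = -4 (q = -4*1 = -4)
T = 4 (T = ((-4 + 6) - 4)² = (2 - 4)² = (-2)² = 4)
b(d, O) = (3 + d)*(O + 1/(7 + d)) (b(d, O) = (O + 1/(7 + d))*(3 + d) = (3 + d)*(O + 1/(7 + d)))
91*(T + b(-11, 1)) = 91*(4 + (3 - 11 + 21*1 + 1*(-11)² + 10*1*(-11))/(7 - 11)) = 91*(4 + (3 - 11 + 21 + 1*121 - 110)/(-4)) = 91*(4 - (3 - 11 + 21 + 121 - 110)/4) = 91*(4 - ¼*24) = 91*(4 - 6) = 91*(-2) = -182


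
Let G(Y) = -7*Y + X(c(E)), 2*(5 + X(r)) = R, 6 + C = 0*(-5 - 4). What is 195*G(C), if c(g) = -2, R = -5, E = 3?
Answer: 13455/2 ≈ 6727.5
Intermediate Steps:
C = -6 (C = -6 + 0*(-5 - 4) = -6 + 0*(-9) = -6 + 0 = -6)
X(r) = -15/2 (X(r) = -5 + (½)*(-5) = -5 - 5/2 = -15/2)
G(Y) = -15/2 - 7*Y (G(Y) = -7*Y - 15/2 = -15/2 - 7*Y)
195*G(C) = 195*(-15/2 - 7*(-6)) = 195*(-15/2 + 42) = 195*(69/2) = 13455/2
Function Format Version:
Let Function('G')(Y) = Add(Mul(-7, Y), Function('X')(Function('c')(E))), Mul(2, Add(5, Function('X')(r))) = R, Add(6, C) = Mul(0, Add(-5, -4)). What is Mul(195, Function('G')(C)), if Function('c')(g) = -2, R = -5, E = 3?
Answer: Rational(13455, 2) ≈ 6727.5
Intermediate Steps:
C = -6 (C = Add(-6, Mul(0, Add(-5, -4))) = Add(-6, Mul(0, -9)) = Add(-6, 0) = -6)
Function('X')(r) = Rational(-15, 2) (Function('X')(r) = Add(-5, Mul(Rational(1, 2), -5)) = Add(-5, Rational(-5, 2)) = Rational(-15, 2))
Function('G')(Y) = Add(Rational(-15, 2), Mul(-7, Y)) (Function('G')(Y) = Add(Mul(-7, Y), Rational(-15, 2)) = Add(Rational(-15, 2), Mul(-7, Y)))
Mul(195, Function('G')(C)) = Mul(195, Add(Rational(-15, 2), Mul(-7, -6))) = Mul(195, Add(Rational(-15, 2), 42)) = Mul(195, Rational(69, 2)) = Rational(13455, 2)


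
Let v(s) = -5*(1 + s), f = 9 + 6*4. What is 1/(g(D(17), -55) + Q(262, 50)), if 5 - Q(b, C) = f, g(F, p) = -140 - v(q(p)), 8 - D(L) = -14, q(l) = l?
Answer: -1/438 ≈ -0.0022831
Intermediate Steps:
f = 33 (f = 9 + 24 = 33)
v(s) = -5 - 5*s
D(L) = 22 (D(L) = 8 - 1*(-14) = 8 + 14 = 22)
g(F, p) = -135 + 5*p (g(F, p) = -140 - (-5 - 5*p) = -140 + (5 + 5*p) = -135 + 5*p)
Q(b, C) = -28 (Q(b, C) = 5 - 1*33 = 5 - 33 = -28)
1/(g(D(17), -55) + Q(262, 50)) = 1/((-135 + 5*(-55)) - 28) = 1/((-135 - 275) - 28) = 1/(-410 - 28) = 1/(-438) = -1/438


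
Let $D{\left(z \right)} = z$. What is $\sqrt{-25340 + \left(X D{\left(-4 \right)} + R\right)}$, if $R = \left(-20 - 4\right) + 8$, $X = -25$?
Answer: $2 i \sqrt{6314} \approx 158.92 i$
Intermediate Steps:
$R = -16$ ($R = -24 + 8 = -16$)
$\sqrt{-25340 + \left(X D{\left(-4 \right)} + R\right)} = \sqrt{-25340 - -84} = \sqrt{-25340 + \left(100 - 16\right)} = \sqrt{-25340 + 84} = \sqrt{-25256} = 2 i \sqrt{6314}$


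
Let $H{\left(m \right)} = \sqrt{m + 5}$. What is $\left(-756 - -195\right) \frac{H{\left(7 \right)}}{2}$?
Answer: $- 561 \sqrt{3} \approx -971.68$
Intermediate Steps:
$H{\left(m \right)} = \sqrt{5 + m}$
$\left(-756 - -195\right) \frac{H{\left(7 \right)}}{2} = \left(-756 - -195\right) \frac{\sqrt{5 + 7}}{2} = \left(-756 + 195\right) \sqrt{12} \cdot \frac{1}{2} = - 561 \cdot 2 \sqrt{3} \cdot \frac{1}{2} = - 561 \sqrt{3}$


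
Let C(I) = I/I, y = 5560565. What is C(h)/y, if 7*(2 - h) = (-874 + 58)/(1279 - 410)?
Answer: 1/5560565 ≈ 1.7984e-7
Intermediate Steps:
h = 12982/6083 (h = 2 - (-874 + 58)/(7*(1279 - 410)) = 2 - (-816)/(7*869) = 2 - ⅐*(-816/869) = 2 + 816/6083 = 12982/6083 ≈ 2.1341)
C(I) = 1
C(h)/y = 1/5560565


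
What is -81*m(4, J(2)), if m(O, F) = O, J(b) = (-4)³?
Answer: -324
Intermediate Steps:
J(b) = -64
-81*m(4, J(2)) = -81*4 = -324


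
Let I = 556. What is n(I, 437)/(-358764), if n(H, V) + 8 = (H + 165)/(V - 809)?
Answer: 3697/133460208 ≈ 2.7701e-5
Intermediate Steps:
n(H, V) = -8 + (165 + H)/(-809 + V) (n(H, V) = -8 + (H + 165)/(V - 809) = -8 + (165 + H)/(-809 + V))
n(I, 437)/(-358764) = ((6637 + 556 - 8*437)/(-809 + 437))/(-358764) = ((6637 + 556 - 3496)/(-372))*(-1/358764) = -1/372*3697*(-1/358764) = -3697/372*(-1/358764) = 3697/133460208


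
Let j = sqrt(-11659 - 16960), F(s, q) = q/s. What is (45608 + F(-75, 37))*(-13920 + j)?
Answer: -3174282464/5 + 3420563*I*sqrt(28619)/75 ≈ -6.3486e+8 + 7.7155e+6*I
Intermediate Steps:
j = I*sqrt(28619) (j = sqrt(-28619) = I*sqrt(28619) ≈ 169.17*I)
(45608 + F(-75, 37))*(-13920 + j) = (45608 + 37/(-75))*(-13920 + I*sqrt(28619)) = (45608 + 37*(-1/75))*(-13920 + I*sqrt(28619)) = (45608 - 37/75)*(-13920 + I*sqrt(28619)) = 3420563*(-13920 + I*sqrt(28619))/75 = -3174282464/5 + 3420563*I*sqrt(28619)/75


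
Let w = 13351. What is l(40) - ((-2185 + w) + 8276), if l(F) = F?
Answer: -19402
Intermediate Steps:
l(40) - ((-2185 + w) + 8276) = 40 - ((-2185 + 13351) + 8276) = 40 - (11166 + 8276) = 40 - 1*19442 = 40 - 19442 = -19402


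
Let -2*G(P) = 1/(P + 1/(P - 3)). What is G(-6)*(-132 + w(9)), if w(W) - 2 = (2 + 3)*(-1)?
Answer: -243/22 ≈ -11.045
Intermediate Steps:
w(W) = -3 (w(W) = 2 + (2 + 3)*(-1) = 2 + 5*(-1) = 2 - 5 = -3)
G(P) = -1/(2*(P + 1/(-3 + P))) (G(P) = -1/(2*(P + 1/(P - 3))) = -1/(2*(P + 1/(-3 + P))))
G(-6)*(-132 + w(9)) = ((3 - 1*(-6))/(2*(1 + (-6)² - 3*(-6))))*(-132 - 3) = ((3 + 6)/(2*(1 + 36 + 18)))*(-135) = ((½)*9/55)*(-135) = ((½)*(1/55)*9)*(-135) = (9/110)*(-135) = -243/22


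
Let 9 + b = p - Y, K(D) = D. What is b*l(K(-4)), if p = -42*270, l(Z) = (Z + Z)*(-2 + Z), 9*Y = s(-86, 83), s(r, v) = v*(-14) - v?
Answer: -538112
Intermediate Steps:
s(r, v) = -15*v (s(r, v) = -14*v - v = -15*v)
Y = -415/3 (Y = (-15*83)/9 = (1/9)*(-1245) = -415/3 ≈ -138.33)
l(Z) = 2*Z*(-2 + Z) (l(Z) = (2*Z)*(-2 + Z) = 2*Z*(-2 + Z))
p = -11340
b = -33632/3 (b = -9 + (-11340 - 1*(-415/3)) = -9 + (-11340 + 415/3) = -9 - 33605/3 = -33632/3 ≈ -11211.)
b*l(K(-4)) = -67264*(-4)*(-2 - 4)/3 = -67264*(-4)*(-6)/3 = -33632/3*48 = -538112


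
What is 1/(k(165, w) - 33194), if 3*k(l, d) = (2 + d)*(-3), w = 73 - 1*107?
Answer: -1/33162 ≈ -3.0155e-5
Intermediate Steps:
w = -34 (w = 73 - 107 = -34)
k(l, d) = -2 - d (k(l, d) = ((2 + d)*(-3))/3 = (-6 - 3*d)/3 = -2 - d)
1/(k(165, w) - 33194) = 1/((-2 - 1*(-34)) - 33194) = 1/((-2 + 34) - 33194) = 1/(32 - 33194) = 1/(-33162) = -1/33162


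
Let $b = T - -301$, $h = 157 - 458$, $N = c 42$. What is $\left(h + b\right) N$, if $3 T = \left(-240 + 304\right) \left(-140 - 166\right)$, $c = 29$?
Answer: $-7951104$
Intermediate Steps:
$N = 1218$ ($N = 29 \cdot 42 = 1218$)
$T = -6528$ ($T = \frac{\left(-240 + 304\right) \left(-140 - 166\right)}{3} = \frac{64 \left(-306\right)}{3} = \frac{1}{3} \left(-19584\right) = -6528$)
$h = -301$ ($h = 157 - 458 = -301$)
$b = -6227$ ($b = -6528 - -301 = -6528 + 301 = -6227$)
$\left(h + b\right) N = \left(-301 - 6227\right) 1218 = \left(-6528\right) 1218 = -7951104$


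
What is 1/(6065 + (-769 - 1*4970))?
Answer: 1/326 ≈ 0.0030675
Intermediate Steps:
1/(6065 + (-769 - 1*4970)) = 1/(6065 + (-769 - 4970)) = 1/(6065 - 5739) = 1/326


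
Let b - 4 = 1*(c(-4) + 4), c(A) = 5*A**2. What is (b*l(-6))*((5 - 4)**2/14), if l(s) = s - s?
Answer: 0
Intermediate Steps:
l(s) = 0
b = 88 (b = 4 + 1*(5*(-4)**2 + 4) = 4 + 1*(5*16 + 4) = 4 + 1*(80 + 4) = 4 + 1*84 = 4 + 84 = 88)
(b*l(-6))*((5 - 4)**2/14) = (88*0)*((5 - 4)**2/14) = 0*(1**2*(1/14)) = 0*(1*(1/14)) = 0*(1/14) = 0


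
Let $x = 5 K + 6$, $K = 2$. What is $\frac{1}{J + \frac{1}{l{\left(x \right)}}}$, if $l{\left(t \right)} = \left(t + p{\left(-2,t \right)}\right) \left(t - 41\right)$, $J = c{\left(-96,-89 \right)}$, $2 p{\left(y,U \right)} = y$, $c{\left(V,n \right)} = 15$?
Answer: $\frac{375}{5624} \approx 0.066679$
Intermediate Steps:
$p{\left(y,U \right)} = \frac{y}{2}$
$J = 15$
$x = 16$ ($x = 5 \cdot 2 + 6 = 10 + 6 = 16$)
$l{\left(t \right)} = \left(-1 + t\right) \left(-41 + t\right)$ ($l{\left(t \right)} = \left(t + \frac{1}{2} \left(-2\right)\right) \left(t - 41\right) = \left(t - 1\right) \left(-41 + t\right) = \left(-1 + t\right) \left(-41 + t\right)$)
$\frac{1}{J + \frac{1}{l{\left(x \right)}}} = \frac{1}{15 + \frac{1}{41 + 16^{2} - 672}} = \frac{1}{15 + \frac{1}{41 + 256 - 672}} = \frac{1}{15 + \frac{1}{-375}} = \frac{1}{15 - \frac{1}{375}} = \frac{1}{\frac{5624}{375}} = \frac{375}{5624}$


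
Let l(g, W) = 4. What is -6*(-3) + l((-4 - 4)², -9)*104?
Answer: 434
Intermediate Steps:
-6*(-3) + l((-4 - 4)², -9)*104 = -6*(-3) + 4*104 = 18 + 416 = 434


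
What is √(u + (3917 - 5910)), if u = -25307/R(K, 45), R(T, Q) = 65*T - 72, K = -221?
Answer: I*√415029592058/14437 ≈ 44.623*I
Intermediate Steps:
R(T, Q) = -72 + 65*T
u = 25307/14437 (u = -25307/(-72 + 65*(-221)) = -25307/(-72 - 14365) = -25307/(-14437) = -25307*(-1/14437) = 25307/14437 ≈ 1.7529)
√(u + (3917 - 5910)) = √(25307/14437 + (3917 - 5910)) = √(25307/14437 - 1993) = √(-28747634/14437) = I*√415029592058/14437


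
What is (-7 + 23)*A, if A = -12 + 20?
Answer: 128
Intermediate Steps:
A = 8
(-7 + 23)*A = (-7 + 23)*8 = 16*8 = 128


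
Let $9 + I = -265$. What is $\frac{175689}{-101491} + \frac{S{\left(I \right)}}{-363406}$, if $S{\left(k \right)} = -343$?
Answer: $- \frac{63811625321}{36882438346} \approx -1.7301$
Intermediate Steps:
$I = -274$ ($I = -9 - 265 = -274$)
$\frac{175689}{-101491} + \frac{S{\left(I \right)}}{-363406} = \frac{175689}{-101491} - \frac{343}{-363406} = 175689 \left(- \frac{1}{101491}\right) - - \frac{343}{363406} = - \frac{175689}{101491} + \frac{343}{363406} = - \frac{63811625321}{36882438346}$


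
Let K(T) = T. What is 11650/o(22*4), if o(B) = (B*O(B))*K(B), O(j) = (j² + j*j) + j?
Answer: 5825/60310272 ≈ 9.6584e-5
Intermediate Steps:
O(j) = j + 2*j² (O(j) = (j² + j²) + j = 2*j² + j = j + 2*j²)
o(B) = B³*(1 + 2*B) (o(B) = (B*(B*(1 + 2*B)))*B = (B²*(1 + 2*B))*B = B³*(1 + 2*B))
11650/o(22*4) = 11650/(((22*4)³*(1 + 2*(22*4)))) = 11650/((88³*(1 + 2*88))) = 11650/((681472*(1 + 176))) = 11650/((681472*177)) = 11650/120620544 = 11650*(1/120620544) = 5825/60310272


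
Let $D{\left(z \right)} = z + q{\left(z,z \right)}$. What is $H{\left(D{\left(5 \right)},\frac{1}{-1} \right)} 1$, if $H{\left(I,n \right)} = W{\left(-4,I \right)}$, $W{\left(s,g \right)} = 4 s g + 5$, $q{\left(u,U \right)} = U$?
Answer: $-155$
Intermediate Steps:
$W{\left(s,g \right)} = 5 + 4 g s$ ($W{\left(s,g \right)} = 4 g s + 5 = 5 + 4 g s$)
$D{\left(z \right)} = 2 z$ ($D{\left(z \right)} = z + z = 2 z$)
$H{\left(I,n \right)} = 5 - 16 I$ ($H{\left(I,n \right)} = 5 + 4 I \left(-4\right) = 5 - 16 I$)
$H{\left(D{\left(5 \right)},\frac{1}{-1} \right)} 1 = \left(5 - 16 \cdot 2 \cdot 5\right) 1 = \left(5 - 160\right) 1 = \left(-155\right) 1 = -155$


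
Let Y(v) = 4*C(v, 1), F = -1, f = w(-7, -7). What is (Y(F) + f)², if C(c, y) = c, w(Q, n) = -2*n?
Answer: 100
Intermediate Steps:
f = 14 (f = -2*(-7) = 14)
Y(v) = 4*v
(Y(F) + f)² = (4*(-1) + 14)² = (-4 + 14)² = 10² = 100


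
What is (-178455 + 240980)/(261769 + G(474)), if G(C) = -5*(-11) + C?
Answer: 62525/262298 ≈ 0.23837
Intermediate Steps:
G(C) = 55 + C
(-178455 + 240980)/(261769 + G(474)) = (-178455 + 240980)/(261769 + (55 + 474)) = 62525/(261769 + 529) = 62525/262298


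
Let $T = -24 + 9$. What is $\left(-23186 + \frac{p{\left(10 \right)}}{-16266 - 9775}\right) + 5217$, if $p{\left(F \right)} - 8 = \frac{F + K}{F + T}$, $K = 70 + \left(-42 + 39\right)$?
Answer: $- \frac{2339653608}{130205} \approx -17969.0$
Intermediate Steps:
$T = -15$
$K = 67$ ($K = 70 - 3 = 67$)
$p{\left(F \right)} = 8 + \frac{67 + F}{-15 + F}$ ($p{\left(F \right)} = 8 + \frac{F + 67}{F - 15} = 8 + \frac{67 + F}{-15 + F}$)
$\left(-23186 + \frac{p{\left(10 \right)}}{-16266 - 9775}\right) + 5217 = \left(-23186 + \frac{\frac{1}{-15 + 10} \left(-53 + 9 \cdot 10\right)}{-16266 - 9775}\right) + 5217 = \left(-23186 + \frac{\frac{1}{-5} \left(-53 + 90\right)}{-26041}\right) + 5217 = \left(-23186 + \left(- \frac{1}{5}\right) 37 \left(- \frac{1}{26041}\right)\right) + 5217 = \left(-23186 - - \frac{37}{130205}\right) + 5217 = \left(-23186 + \frac{37}{130205}\right) + 5217 = - \frac{3018933093}{130205} + 5217 = - \frac{2339653608}{130205}$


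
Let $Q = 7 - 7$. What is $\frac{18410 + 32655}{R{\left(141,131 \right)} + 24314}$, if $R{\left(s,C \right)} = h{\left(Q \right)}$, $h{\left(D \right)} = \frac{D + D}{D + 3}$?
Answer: $\frac{51065}{24314} \approx 2.1002$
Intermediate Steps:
$Q = 0$
$h{\left(D \right)} = \frac{2 D}{3 + D}$
$R{\left(s,C \right)} = 0$ ($R{\left(s,C \right)} = 2 \cdot 0 \frac{1}{3 + 0} = 2 \cdot 0 \cdot \frac{1}{3} = 0$)
$\frac{18410 + 32655}{R{\left(141,131 \right)} + 24314} = \frac{18410 + 32655}{0 + 24314} = \frac{51065}{24314}$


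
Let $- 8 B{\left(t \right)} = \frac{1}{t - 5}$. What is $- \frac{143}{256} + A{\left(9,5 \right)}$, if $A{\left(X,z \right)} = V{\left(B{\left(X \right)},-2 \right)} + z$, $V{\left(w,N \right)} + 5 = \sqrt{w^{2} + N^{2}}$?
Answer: $- \frac{143}{256} + \frac{\sqrt{4097}}{32} \approx 1.4417$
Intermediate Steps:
$B{\left(t \right)} = - \frac{1}{8 \left(-5 + t\right)}$ ($B{\left(t \right)} = - \frac{1}{8 \left(t - 5\right)} = - \frac{1}{8 \left(-5 + t\right)}$)
$V{\left(w,N \right)} = -5 + \sqrt{N^{2} + w^{2}}$ ($V{\left(w,N \right)} = -5 + \sqrt{w^{2} + N^{2}} = -5 + \sqrt{N^{2} + w^{2}}$)
$A{\left(X,z \right)} = -5 + z + \sqrt{4 + \frac{1}{\left(-40 + 8 X\right)^{2}}}$ ($A{\left(X,z \right)} = \left(-5 + \sqrt{\left(-2\right)^{2} + \left(- \frac{1}{-40 + 8 X}\right)^{2}}\right) + z = \left(-5 + \sqrt{4 + \frac{1}{\left(-40 + 8 X\right)^{2}}}\right) + z = -5 + z + \sqrt{4 + \frac{1}{\left(-40 + 8 X\right)^{2}}}$)
$- \frac{143}{256} + A{\left(9,5 \right)} = - \frac{143}{256} + \left(-5 + 5 + \frac{\sqrt{256 + \frac{1}{\left(-5 + 9\right)^{2}}}}{8}\right) = \left(-143\right) \frac{1}{256} + \left(-5 + 5 + \frac{\sqrt{256 + \frac{1}{16}}}{8}\right) = - \frac{143}{256} + \left(-5 + 5 + \frac{\sqrt{256 + \frac{1}{16}}}{8}\right) = - \frac{143}{256} + \left(-5 + 5 + \frac{\sqrt{\frac{4097}{16}}}{8}\right) = - \frac{143}{256} + \left(-5 + 5 + \frac{\frac{1}{4} \sqrt{4097}}{8}\right) = - \frac{143}{256} + \left(-5 + 5 + \frac{\sqrt{4097}}{32}\right) = - \frac{143}{256} + \frac{\sqrt{4097}}{32}$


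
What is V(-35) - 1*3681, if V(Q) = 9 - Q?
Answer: -3637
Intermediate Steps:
V(-35) - 1*3681 = (9 - 1*(-35)) - 1*3681 = (9 + 35) - 3681 = 44 - 3681 = -3637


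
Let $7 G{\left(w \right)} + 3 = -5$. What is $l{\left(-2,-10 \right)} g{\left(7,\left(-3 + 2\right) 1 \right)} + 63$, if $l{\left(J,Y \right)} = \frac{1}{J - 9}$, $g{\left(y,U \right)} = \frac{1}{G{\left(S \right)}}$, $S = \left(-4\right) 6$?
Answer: $\frac{5551}{88} \approx 63.08$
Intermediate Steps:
$S = -24$
$G{\left(w \right)} = - \frac{8}{7}$ ($G{\left(w \right)} = - \frac{3}{7} + \frac{1}{7} \left(-5\right) = - \frac{3}{7} - \frac{5}{7} = - \frac{8}{7}$)
$g{\left(y,U \right)} = - \frac{7}{8}$ ($g{\left(y,U \right)} = \frac{1}{- \frac{8}{7}} = - \frac{7}{8}$)
$l{\left(J,Y \right)} = \frac{1}{-9 + J}$
$l{\left(-2,-10 \right)} g{\left(7,\left(-3 + 2\right) 1 \right)} + 63 = \frac{1}{-9 - 2} \left(- \frac{7}{8}\right) + 63 = \frac{1}{-11} \left(- \frac{7}{8}\right) + 63 = \left(- \frac{1}{11}\right) \left(- \frac{7}{8}\right) + 63 = \frac{7}{88} + 63 = \frac{5551}{88}$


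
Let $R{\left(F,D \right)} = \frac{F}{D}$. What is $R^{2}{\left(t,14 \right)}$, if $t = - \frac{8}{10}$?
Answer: $\frac{4}{1225} \approx 0.0032653$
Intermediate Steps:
$t = - \frac{4}{5}$ ($t = \left(-8\right) \frac{1}{10} = - \frac{4}{5} \approx -0.8$)
$R^{2}{\left(t,14 \right)} = \left(- \frac{4}{5 \cdot 14}\right)^{2} = \left(\left(- \frac{4}{5}\right) \frac{1}{14}\right)^{2} = \left(- \frac{2}{35}\right)^{2} = \frac{4}{1225}$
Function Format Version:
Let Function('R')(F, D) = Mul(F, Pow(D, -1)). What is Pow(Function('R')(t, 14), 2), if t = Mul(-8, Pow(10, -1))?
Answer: Rational(4, 1225) ≈ 0.0032653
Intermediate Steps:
t = Rational(-4, 5) (t = Mul(-8, Rational(1, 10)) = Rational(-4, 5) ≈ -0.80000)
Pow(Function('R')(t, 14), 2) = Pow(Mul(Rational(-4, 5), Pow(14, -1)), 2) = Pow(Mul(Rational(-4, 5), Rational(1, 14)), 2) = Pow(Rational(-2, 35), 2) = Rational(4, 1225)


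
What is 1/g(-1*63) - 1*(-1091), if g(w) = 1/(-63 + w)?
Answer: 965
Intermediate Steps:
1/g(-1*63) - 1*(-1091) = 1/(1/(-63 - 1*63)) - 1*(-1091) = 1/(1/(-63 - 63)) + 1091 = 1/(1/(-126)) + 1091 = 1/(-1/126) + 1091 = -126 + 1091 = 965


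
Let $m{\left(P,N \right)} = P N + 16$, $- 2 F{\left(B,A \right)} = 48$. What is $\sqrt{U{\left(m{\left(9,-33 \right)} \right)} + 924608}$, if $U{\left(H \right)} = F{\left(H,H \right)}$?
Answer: $2 \sqrt{231146} \approx 961.55$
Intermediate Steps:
$F{\left(B,A \right)} = -24$ ($F{\left(B,A \right)} = \left(- \frac{1}{2}\right) 48 = -24$)
$m{\left(P,N \right)} = 16 + N P$ ($m{\left(P,N \right)} = N P + 16 = 16 + N P$)
$U{\left(H \right)} = -24$
$\sqrt{U{\left(m{\left(9,-33 \right)} \right)} + 924608} = \sqrt{-24 + 924608} = \sqrt{924584} = 2 \sqrt{231146}$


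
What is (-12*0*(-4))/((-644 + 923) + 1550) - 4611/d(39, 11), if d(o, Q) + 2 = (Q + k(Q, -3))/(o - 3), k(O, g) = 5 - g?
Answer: 3132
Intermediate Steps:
d(o, Q) = -2 + (8 + Q)/(-3 + o) (d(o, Q) = -2 + (Q + (5 - 1*(-3)))/(o - 3) = -2 + (Q + (5 + 3))/(-3 + o) = -2 + (Q + 8)/(-3 + o) = -2 + (8 + Q)/(-3 + o))
(-12*0*(-4))/((-644 + 923) + 1550) - 4611/d(39, 11) = (-12*0*(-4))/((-644 + 923) + 1550) - 4611*(-3 + 39)/(14 + 11 - 2*39) = (0*(-4))/(279 + 1550) - 4611*36/(14 + 11 - 78) = 0/1829 - 4611/((1/36)*(-53)) = 0*(1/1829) - 4611/(-53/36) = 0 - 4611*(-36/53) = 0 + 3132 = 3132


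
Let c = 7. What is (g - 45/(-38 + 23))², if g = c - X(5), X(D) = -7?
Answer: 289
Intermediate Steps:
g = 14 (g = 7 - 1*(-7) = 7 + 7 = 14)
(g - 45/(-38 + 23))² = (14 - 45/(-38 + 23))² = (14 - 45/(-15))² = (14 - 45*(-1/15))² = (14 + 3)² = 17² = 289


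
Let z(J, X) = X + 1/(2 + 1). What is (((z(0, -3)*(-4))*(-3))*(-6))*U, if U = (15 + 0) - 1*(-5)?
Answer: 3840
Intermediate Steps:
z(J, X) = 1/3 + X (z(J, X) = X + 1/3 = 1/3 + X)
U = 20 (U = 15 + 5 = 20)
(((z(0, -3)*(-4))*(-3))*(-6))*U = ((((1/3 - 3)*(-4))*(-3))*(-6))*20 = ((-8/3*(-4)*(-3))*(-6))*20 = (((32/3)*(-3))*(-6))*20 = -32*(-6)*20 = 192*20 = 3840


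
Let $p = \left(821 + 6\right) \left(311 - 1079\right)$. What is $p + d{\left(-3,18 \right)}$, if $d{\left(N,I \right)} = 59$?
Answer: $-635077$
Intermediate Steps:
$p = -635136$ ($p = 827 \left(-768\right) = -635136$)
$p + d{\left(-3,18 \right)} = -635136 + 59 = -635077$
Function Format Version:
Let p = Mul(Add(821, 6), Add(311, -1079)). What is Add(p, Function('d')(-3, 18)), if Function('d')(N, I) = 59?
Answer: -635077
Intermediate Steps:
p = -635136 (p = Mul(827, -768) = -635136)
Add(p, Function('d')(-3, 18)) = Add(-635136, 59) = -635077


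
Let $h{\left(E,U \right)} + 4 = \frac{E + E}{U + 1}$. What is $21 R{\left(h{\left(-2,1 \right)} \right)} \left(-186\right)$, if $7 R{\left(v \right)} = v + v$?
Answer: $6696$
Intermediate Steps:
$h{\left(E,U \right)} = -4 + \frac{2 E}{1 + U}$ ($h{\left(E,U \right)} = -4 + \frac{E + E}{U + 1} = -4 + \frac{2 E}{1 + U}$)
$R{\left(v \right)} = \frac{2 v}{7}$ ($R{\left(v \right)} = \frac{v + v}{7} = \frac{2 v}{7}$)
$21 R{\left(h{\left(-2,1 \right)} \right)} \left(-186\right) = 21 \frac{2 \frac{2 \left(-2 - 2 - 2\right)}{1 + 1}}{7} \left(-186\right) = 21 \frac{2 \frac{2 \left(-2 - 2 - 2\right)}{2}}{7} \left(-186\right) = 21 \frac{2 \cdot 2 \cdot \frac{1}{2} \left(-6\right)}{7} \left(-186\right) = 21 \cdot \frac{2}{7} \left(-6\right) \left(-186\right) = 21 \left(- \frac{12}{7}\right) \left(-186\right) = \left(-36\right) \left(-186\right) = 6696$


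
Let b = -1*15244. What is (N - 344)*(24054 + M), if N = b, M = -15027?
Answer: -140712876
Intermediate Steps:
b = -15244
N = -15244
(N - 344)*(24054 + M) = (-15244 - 344)*(24054 - 15027) = -15588*9027 = -140712876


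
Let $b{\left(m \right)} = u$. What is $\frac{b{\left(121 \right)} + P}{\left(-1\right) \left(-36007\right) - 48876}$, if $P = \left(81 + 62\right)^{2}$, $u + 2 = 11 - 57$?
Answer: $- \frac{20401}{12869} \approx -1.5853$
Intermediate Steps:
$u = -48$ ($u = -2 + \left(11 - 57\right) = -2 - 46 = -48$)
$b{\left(m \right)} = -48$
$P = 20449$ ($P = 143^{2} = 20449$)
$\frac{b{\left(121 \right)} + P}{\left(-1\right) \left(-36007\right) - 48876} = \frac{-48 + 20449}{\left(-1\right) \left(-36007\right) - 48876} = \frac{20401}{36007 - 48876} = \frac{20401}{-12869} = 20401 \left(- \frac{1}{12869}\right) = - \frac{20401}{12869}$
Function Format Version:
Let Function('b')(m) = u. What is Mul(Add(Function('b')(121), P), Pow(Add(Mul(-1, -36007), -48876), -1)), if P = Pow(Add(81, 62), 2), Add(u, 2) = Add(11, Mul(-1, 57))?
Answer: Rational(-20401, 12869) ≈ -1.5853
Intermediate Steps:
u = -48 (u = Add(-2, Add(11, Mul(-1, 57))) = Add(-2, Add(11, -57)) = Add(-2, -46) = -48)
Function('b')(m) = -48
P = 20449 (P = Pow(143, 2) = 20449)
Mul(Add(Function('b')(121), P), Pow(Add(Mul(-1, -36007), -48876), -1)) = Mul(Add(-48, 20449), Pow(Add(Mul(-1, -36007), -48876), -1)) = Mul(20401, Pow(Add(36007, -48876), -1)) = Mul(20401, Pow(-12869, -1)) = Mul(20401, Rational(-1, 12869)) = Rational(-20401, 12869)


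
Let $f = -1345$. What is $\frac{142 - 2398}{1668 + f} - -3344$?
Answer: $\frac{1077856}{323} \approx 3337.0$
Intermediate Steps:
$\frac{142 - 2398}{1668 + f} - -3344 = \frac{142 - 2398}{1668 - 1345} - -3344 = - \frac{2256}{323} + 3344 = \frac{1077856}{323}$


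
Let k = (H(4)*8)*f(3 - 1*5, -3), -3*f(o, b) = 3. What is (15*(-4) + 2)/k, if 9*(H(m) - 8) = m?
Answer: 261/304 ≈ 0.85855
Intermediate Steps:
f(o, b) = -1 (f(o, b) = -⅓*3 = -1)
H(m) = 8 + m/9
k = -608/9 (k = ((8 + (⅑)*4)*8)*(-1) = ((8 + 4/9)*8)*(-1) = ((76/9)*8)*(-1) = (608/9)*(-1) = -608/9 ≈ -67.556)
(15*(-4) + 2)/k = (15*(-4) + 2)/(-608/9) = (-60 + 2)*(-9/608) = -58*(-9/608) = 261/304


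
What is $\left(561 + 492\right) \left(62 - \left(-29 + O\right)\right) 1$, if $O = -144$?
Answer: $247455$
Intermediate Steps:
$\left(561 + 492\right) \left(62 - \left(-29 + O\right)\right) 1 = \left(561 + 492\right) \left(62 + \left(29 - -144\right)\right) 1 = 1053 \left(62 + \left(29 + 144\right)\right) 1 = 1053 \left(62 + 173\right) 1 = 1053 \cdot 235 \cdot 1 = 247455 \cdot 1 = 247455$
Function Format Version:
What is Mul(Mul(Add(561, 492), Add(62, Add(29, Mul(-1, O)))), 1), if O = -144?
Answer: 247455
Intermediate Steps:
Mul(Mul(Add(561, 492), Add(62, Add(29, Mul(-1, O)))), 1) = Mul(Mul(Add(561, 492), Add(62, Add(29, Mul(-1, -144)))), 1) = Mul(Mul(1053, Add(62, Add(29, 144))), 1) = Mul(Mul(1053, Add(62, 173)), 1) = Mul(Mul(1053, 235), 1) = Mul(247455, 1) = 247455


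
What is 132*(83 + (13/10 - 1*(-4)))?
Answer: 58278/5 ≈ 11656.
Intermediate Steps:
132*(83 + (13/10 - 1*(-4))) = 132*(83 + (13*(⅒) + 4)) = 132*(83 + (13/10 + 4)) = 132*(83 + 53/10) = 132*(883/10) = 58278/5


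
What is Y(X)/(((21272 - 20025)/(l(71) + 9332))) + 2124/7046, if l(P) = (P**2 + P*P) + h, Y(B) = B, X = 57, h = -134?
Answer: 3872960394/4393181 ≈ 881.58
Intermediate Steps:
l(P) = -134 + 2*P**2 (l(P) = (P**2 + P*P) - 134 = (P**2 + P**2) - 134 = 2*P**2 - 134 = -134 + 2*P**2)
Y(X)/(((21272 - 20025)/(l(71) + 9332))) + 2124/7046 = 57/(((21272 - 20025)/((-134 + 2*71**2) + 9332))) + 2124/7046 = 57/((1247/((-134 + 2*5041) + 9332))) + 2124*(1/7046) = 57/((1247/((-134 + 10082) + 9332))) + 1062/3523 = 57/((1247/(9948 + 9332))) + 1062/3523 = 57/((1247/19280)) + 1062/3523 = 57/((1247*(1/19280))) + 1062/3523 = 57/(1247/19280) + 1062/3523 = 57*(19280/1247) + 1062/3523 = 1098960/1247 + 1062/3523 = 3872960394/4393181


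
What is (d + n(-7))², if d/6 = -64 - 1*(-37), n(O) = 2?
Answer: 25600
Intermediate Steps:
d = -162 (d = 6*(-64 - 1*(-37)) = 6*(-64 + 37) = 6*(-27) = -162)
(d + n(-7))² = (-162 + 2)² = (-160)² = 25600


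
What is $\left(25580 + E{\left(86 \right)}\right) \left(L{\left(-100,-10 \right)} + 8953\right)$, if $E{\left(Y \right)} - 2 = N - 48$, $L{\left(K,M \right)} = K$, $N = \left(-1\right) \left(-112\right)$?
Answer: $227044038$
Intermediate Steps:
$N = 112$
$E{\left(Y \right)} = 66$ ($E{\left(Y \right)} = 2 + \left(112 - 48\right) = 2 + 64 = 66$)
$\left(25580 + E{\left(86 \right)}\right) \left(L{\left(-100,-10 \right)} + 8953\right) = \left(25580 + 66\right) \left(-100 + 8953\right) = 25646 \cdot 8853 = 227044038$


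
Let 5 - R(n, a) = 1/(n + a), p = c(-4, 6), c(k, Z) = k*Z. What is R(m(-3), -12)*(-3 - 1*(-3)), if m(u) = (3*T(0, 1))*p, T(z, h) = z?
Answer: 0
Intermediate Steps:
c(k, Z) = Z*k
p = -24 (p = 6*(-4) = -24)
m(u) = 0 (m(u) = (3*0)*(-24) = 0*(-24) = 0)
R(n, a) = 5 - 1/(a + n) (R(n, a) = 5 - 1/(n + a) = 5 - 1/(a + n))
R(m(-3), -12)*(-3 - 1*(-3)) = ((-1 + 5*(-12) + 5*0)/(-12 + 0))*(-3 - 1*(-3)) = ((-1 - 60 + 0)/(-12))*(-3 + 3) = -1/12*(-61)*0 = (61/12)*0 = 0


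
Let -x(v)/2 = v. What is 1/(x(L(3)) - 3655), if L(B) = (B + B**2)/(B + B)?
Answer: -1/3659 ≈ -0.00027330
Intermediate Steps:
L(B) = (B + B**2)/(2*B) (L(B) = (B + B**2)/((2*B)) = (B + B**2)*(1/(2*B)) = (B + B**2)/(2*B))
x(v) = -2*v
1/(x(L(3)) - 3655) = 1/(-2*(1/2 + (1/2)*3) - 3655) = 1/(-2*(1/2 + 3/2) - 3655) = 1/(-2*2 - 3655) = 1/(-4 - 3655) = 1/(-3659) = -1/3659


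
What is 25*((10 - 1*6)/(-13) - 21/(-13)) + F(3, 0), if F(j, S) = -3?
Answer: 386/13 ≈ 29.692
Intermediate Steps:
25*((10 - 1*6)/(-13) - 21/(-13)) + F(3, 0) = 25*((10 - 1*6)/(-13) - 21/(-13)) - 3 = 25*((10 - 6)*(-1/13) - 21*(-1/13)) - 3 = 25*(4*(-1/13) + 21/13) - 3 = 25*(-4/13 + 21/13) - 3 = 25*(17/13) - 3 = 425/13 - 3 = 386/13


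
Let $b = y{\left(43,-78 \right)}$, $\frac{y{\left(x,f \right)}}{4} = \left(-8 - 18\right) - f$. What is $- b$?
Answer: $-208$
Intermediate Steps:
$y{\left(x,f \right)} = -104 - 4 f$ ($y{\left(x,f \right)} = 4 \left(\left(-8 - 18\right) - f\right) = 4 \left(-26 - f\right) = -104 - 4 f$)
$b = 208$ ($b = -104 - -312 = -104 + 312 = 208$)
$- b = \left(-1\right) 208 = -208$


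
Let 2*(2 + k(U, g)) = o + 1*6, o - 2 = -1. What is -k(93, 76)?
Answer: -3/2 ≈ -1.5000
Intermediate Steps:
o = 1 (o = 2 - 1 = 1)
k(U, g) = 3/2 (k(U, g) = -2 + (1 + 1*6)/2 = -2 + (1 + 6)/2 = -2 + (½)*7 = -2 + 7/2 = 3/2)
-k(93, 76) = -1*3/2 = -3/2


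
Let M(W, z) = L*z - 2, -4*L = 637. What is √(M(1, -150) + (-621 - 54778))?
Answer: 3*I*√14006/2 ≈ 177.52*I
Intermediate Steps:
L = -637/4 (L = -¼*637 = -637/4 ≈ -159.25)
M(W, z) = -2 - 637*z/4 (M(W, z) = -637*z/4 - 2 = -2 - 637*z/4)
√(M(1, -150) + (-621 - 54778)) = √((-2 - 637/4*(-150)) + (-621 - 54778)) = √((-2 + 47775/2) - 55399) = √(47771/2 - 55399) = √(-63027/2) = 3*I*√14006/2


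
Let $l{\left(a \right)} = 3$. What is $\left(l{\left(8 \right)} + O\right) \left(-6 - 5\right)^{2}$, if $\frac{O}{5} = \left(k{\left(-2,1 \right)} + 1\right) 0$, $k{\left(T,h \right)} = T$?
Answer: $363$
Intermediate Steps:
$O = 0$ ($O = 5 \left(-2 + 1\right) 0 = 5 \left(\left(-1\right) 0\right) = 5 \cdot 0 = 0$)
$\left(l{\left(8 \right)} + O\right) \left(-6 - 5\right)^{2} = \left(3 + 0\right) \left(-6 - 5\right)^{2} = 3 \left(-11\right)^{2} = 3 \cdot 121 = 363$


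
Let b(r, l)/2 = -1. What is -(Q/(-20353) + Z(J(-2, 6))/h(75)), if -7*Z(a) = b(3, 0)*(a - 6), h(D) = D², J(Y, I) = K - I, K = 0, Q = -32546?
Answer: -427003426/267133125 ≈ -1.5985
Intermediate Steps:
b(r, l) = -2 (b(r, l) = 2*(-1) = -2)
J(Y, I) = -I (J(Y, I) = 0 - I = -I)
Z(a) = -12/7 + 2*a/7 (Z(a) = -(-2)*(a - 6)/7 = -(-2)*(-6 + a)/7 = -(12 - 2*a)/7 = -12/7 + 2*a/7)
-(Q/(-20353) + Z(J(-2, 6))/h(75)) = -(-32546/(-20353) + (-12/7 + 2*(-1*6)/7)/(75²)) = -(-32546*(-1/20353) + (-12/7 + (2/7)*(-6))/5625) = -(32546/20353 + (-12/7 - 12/7)*(1/5625)) = -(32546/20353 - 24/7*1/5625) = -(32546/20353 - 8/13125) = -1*427003426/267133125 = -427003426/267133125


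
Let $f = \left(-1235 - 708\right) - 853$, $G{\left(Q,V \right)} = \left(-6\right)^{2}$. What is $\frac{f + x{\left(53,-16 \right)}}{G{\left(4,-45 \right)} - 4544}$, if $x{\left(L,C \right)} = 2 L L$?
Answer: $- \frac{1411}{2254} \approx -0.626$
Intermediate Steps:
$G{\left(Q,V \right)} = 36$
$x{\left(L,C \right)} = 2 L^{2}$
$f = -2796$ ($f = -1943 - 853 = -2796$)
$\frac{f + x{\left(53,-16 \right)}}{G{\left(4,-45 \right)} - 4544} = \frac{-2796 + 2 \cdot 53^{2}}{36 - 4544} = \frac{-2796 + 2 \cdot 2809}{-4508} = \left(-2796 + 5618\right) \left(- \frac{1}{4508}\right) = 2822 \left(- \frac{1}{4508}\right) = - \frac{1411}{2254}$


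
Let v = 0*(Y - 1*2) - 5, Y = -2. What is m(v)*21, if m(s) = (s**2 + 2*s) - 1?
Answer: 294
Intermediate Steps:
v = -5 (v = 0*(-2 - 1*2) - 5 = 0*(-2 - 2) - 5 = 0*(-4) - 5 = 0 - 5 = -5)
m(s) = -1 + s**2 + 2*s
m(v)*21 = (-1 + (-5)**2 + 2*(-5))*21 = (-1 + 25 - 10)*21 = 14*21 = 294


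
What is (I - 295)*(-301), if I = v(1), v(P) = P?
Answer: 88494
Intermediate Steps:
I = 1
(I - 295)*(-301) = (1 - 295)*(-301) = -294*(-301) = 88494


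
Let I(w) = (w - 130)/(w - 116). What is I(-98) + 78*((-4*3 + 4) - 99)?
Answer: -892908/107 ≈ -8344.9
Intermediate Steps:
I(w) = (-130 + w)/(-116 + w)
I(-98) + 78*((-4*3 + 4) - 99) = (-130 - 98)/(-116 - 98) + 78*((-4*3 + 4) - 99) = -228/(-214) + 78*((-12 + 4) - 99) = -1/214*(-228) + 78*(-8 - 99) = 114/107 + 78*(-107) = 114/107 - 8346 = -892908/107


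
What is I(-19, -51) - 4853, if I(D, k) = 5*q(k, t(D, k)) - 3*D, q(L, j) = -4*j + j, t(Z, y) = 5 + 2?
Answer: -4901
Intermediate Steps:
t(Z, y) = 7
q(L, j) = -3*j
I(D, k) = -105 - 3*D (I(D, k) = 5*(-3*7) - 3*D = 5*(-21) - 3*D = -105 - 3*D)
I(-19, -51) - 4853 = (-105 - 3*(-19)) - 4853 = (-105 + 57) - 4853 = -48 - 4853 = -4901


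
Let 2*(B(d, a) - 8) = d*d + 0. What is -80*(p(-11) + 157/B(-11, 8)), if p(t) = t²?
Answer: -1351280/137 ≈ -9863.4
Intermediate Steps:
B(d, a) = 8 + d²/2 (B(d, a) = 8 + (d*d + 0)/2 = 8 + (d² + 0)/2 = 8 + d²/2)
-80*(p(-11) + 157/B(-11, 8)) = -80*((-11)² + 157/(8 + (½)*(-11)²)) = -80*(121 + 157/(8 + (½)*121)) = -80*(121 + 157/(8 + 121/2)) = -80*(121 + 157/(137/2)) = -80*(121 + 157*(2/137)) = -80*(121 + 314/137) = -80*16891/137 = -1351280/137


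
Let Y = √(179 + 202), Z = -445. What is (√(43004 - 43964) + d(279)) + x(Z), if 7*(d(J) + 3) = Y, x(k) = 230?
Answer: 227 + √381/7 + 8*I*√15 ≈ 229.79 + 30.984*I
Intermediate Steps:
Y = √381 ≈ 19.519
d(J) = -3 + √381/7
(√(43004 - 43964) + d(279)) + x(Z) = (√(43004 - 43964) + (-3 + √381/7)) + 230 = (√(-960) + (-3 + √381/7)) + 230 = (8*I*√15 + (-3 + √381/7)) + 230 = (-3 + √381/7 + 8*I*√15) + 230 = 227 + √381/7 + 8*I*√15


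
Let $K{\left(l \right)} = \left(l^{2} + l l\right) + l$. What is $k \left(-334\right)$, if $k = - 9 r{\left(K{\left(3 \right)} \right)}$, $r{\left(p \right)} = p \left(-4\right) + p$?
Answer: $-189378$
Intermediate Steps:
$K{\left(l \right)} = l + 2 l^{2}$ ($K{\left(l \right)} = \left(l^{2} + l^{2}\right) + l = 2 l^{2} + l = l + 2 l^{2}$)
$r{\left(p \right)} = - 3 p$ ($r{\left(p \right)} = - 4 p + p = - 3 p$)
$k = 567$ ($k = - 9 \left(- 3 \cdot 3 \left(1 + 2 \cdot 3\right)\right) = - 9 \left(- 3 \cdot 3 \left(1 + 6\right)\right) = - 9 \left(- 3 \cdot 3 \cdot 7\right) = - 9 \left(\left(-3\right) 21\right) = \left(-9\right) \left(-63\right) = 567$)
$k \left(-334\right) = 567 \left(-334\right) = -189378$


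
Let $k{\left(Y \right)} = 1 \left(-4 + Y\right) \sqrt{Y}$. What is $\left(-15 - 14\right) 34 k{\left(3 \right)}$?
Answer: $986 \sqrt{3} \approx 1707.8$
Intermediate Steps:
$k{\left(Y \right)} = \sqrt{Y} \left(-4 + Y\right)$ ($k{\left(Y \right)} = \left(-4 + Y\right) \sqrt{Y} = \sqrt{Y} \left(-4 + Y\right)$)
$\left(-15 - 14\right) 34 k{\left(3 \right)} = \left(-15 - 14\right) 34 \sqrt{3} \left(-4 + 3\right) = \left(-29\right) 34 \sqrt{3} \left(-1\right) = - 986 \left(- \sqrt{3}\right) = 986 \sqrt{3}$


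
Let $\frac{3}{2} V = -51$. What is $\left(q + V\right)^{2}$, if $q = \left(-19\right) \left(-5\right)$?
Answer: $3721$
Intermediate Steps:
$V = -34$ ($V = \frac{2}{3} \left(-51\right) = -34$)
$q = 95$
$\left(q + V\right)^{2} = \left(95 - 34\right)^{2} = 61^{2} = 3721$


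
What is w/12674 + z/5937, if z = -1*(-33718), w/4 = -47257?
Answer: -347458652/37622769 ≈ -9.2353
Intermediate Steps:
w = -189028 (w = 4*(-47257) = -189028)
z = 33718
w/12674 + z/5937 = -189028/12674 + 33718/5937 = -189028*1/12674 + 33718*(1/5937) = -94514/6337 + 33718/5937 = -347458652/37622769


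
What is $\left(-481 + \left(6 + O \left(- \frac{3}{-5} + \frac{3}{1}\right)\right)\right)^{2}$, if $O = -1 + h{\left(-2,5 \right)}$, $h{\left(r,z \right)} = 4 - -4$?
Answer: $\frac{5058001}{25} \approx 2.0232 \cdot 10^{5}$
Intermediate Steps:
$h{\left(r,z \right)} = 8$ ($h{\left(r,z \right)} = 4 + 4 = 8$)
$O = 7$ ($O = -1 + 8 = 7$)
$\left(-481 + \left(6 + O \left(- \frac{3}{-5} + \frac{3}{1}\right)\right)\right)^{2} = \left(-481 + \left(6 + 7 \left(- \frac{3}{-5} + \frac{3}{1}\right)\right)\right)^{2} = \left(-481 + \left(6 + 7 \left(\left(-3\right) \left(- \frac{1}{5}\right) + 3 \cdot 1\right)\right)\right)^{2} = \left(-481 + \left(6 + 7 \left(\frac{3}{5} + 3\right)\right)\right)^{2} = \left(-481 + \left(6 + 7 \cdot \frac{18}{5}\right)\right)^{2} = \left(-481 + \left(6 + \frac{126}{5}\right)\right)^{2} = \left(-481 + \frac{156}{5}\right)^{2} = \left(- \frac{2249}{5}\right)^{2} = \frac{5058001}{25}$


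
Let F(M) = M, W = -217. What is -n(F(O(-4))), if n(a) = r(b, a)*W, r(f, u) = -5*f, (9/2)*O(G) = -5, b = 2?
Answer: -2170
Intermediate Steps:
O(G) = -10/9 (O(G) = (2/9)*(-5) = -10/9)
n(a) = 2170 (n(a) = -5*2*(-217) = -10*(-217) = 2170)
-n(F(O(-4))) = -1*2170 = -2170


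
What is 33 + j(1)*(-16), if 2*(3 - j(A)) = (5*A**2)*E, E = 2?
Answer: 65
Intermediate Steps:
j(A) = 3 - 5*A**2 (j(A) = 3 - 5*A**2*2/2 = 3 - 5*A**2)
33 + j(1)*(-16) = 33 + (3 - 5*1**2)*(-16) = 33 + (3 - 5*1)*(-16) = 33 + (3 - 5)*(-16) = 33 - 2*(-16) = 33 + 32 = 65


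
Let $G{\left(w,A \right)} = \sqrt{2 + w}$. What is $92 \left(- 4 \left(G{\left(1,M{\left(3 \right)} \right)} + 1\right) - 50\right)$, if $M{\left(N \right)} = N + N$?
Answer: $-4968 - 368 \sqrt{3} \approx -5605.4$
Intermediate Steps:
$M{\left(N \right)} = 2 N$
$92 \left(- 4 \left(G{\left(1,M{\left(3 \right)} \right)} + 1\right) - 50\right) = 92 \left(- 4 \left(\sqrt{2 + 1} + 1\right) - 50\right) = 92 \left(- 4 \left(\sqrt{3} + 1\right) - 50\right) = 92 \left(- 4 \left(1 + \sqrt{3}\right) - 50\right) = 92 \left(\left(-4 - 4 \sqrt{3}\right) - 50\right) = 92 \left(-54 - 4 \sqrt{3}\right) = -4968 - 368 \sqrt{3}$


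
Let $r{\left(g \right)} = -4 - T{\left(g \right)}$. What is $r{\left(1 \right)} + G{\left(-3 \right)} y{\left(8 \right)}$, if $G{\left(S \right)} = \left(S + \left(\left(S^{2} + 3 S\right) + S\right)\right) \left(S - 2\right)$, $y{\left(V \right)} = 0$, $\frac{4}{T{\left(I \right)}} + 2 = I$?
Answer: $0$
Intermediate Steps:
$T{\left(I \right)} = \frac{4}{-2 + I}$
$G{\left(S \right)} = \left(-2 + S\right) \left(S^{2} + 5 S\right)$ ($G{\left(S \right)} = \left(S + \left(S^{2} + 4 S\right)\right) \left(-2 + S\right) = \left(S^{2} + 5 S\right) \left(-2 + S\right) = \left(-2 + S\right) \left(S^{2} + 5 S\right)$)
$r{\left(g \right)} = -4 - \frac{4}{-2 + g}$
$r{\left(1 \right)} + G{\left(-3 \right)} y{\left(8 \right)} = \frac{4 \left(1 - 1\right)}{-2 + 1} + - 3 \left(-10 + \left(-3\right)^{2} + 3 \left(-3\right)\right) 0 = \frac{4 \left(1 - 1\right)}{-1} + - 3 \left(-10 + 9 - 9\right) 0 = 4 \left(-1\right) 0 + \left(-3\right) \left(-10\right) 0 = 0 + 30 \cdot 0 = 0 + 0 = 0$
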